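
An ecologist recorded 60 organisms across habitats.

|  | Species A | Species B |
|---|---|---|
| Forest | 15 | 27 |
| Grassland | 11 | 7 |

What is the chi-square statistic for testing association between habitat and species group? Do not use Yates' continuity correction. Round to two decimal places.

Row totals: 42, 18. Column totals: 26, 34. Grand total N = 60.
Expected counts (row total × column total / N):
  Forest, Species A: 42×26/60 = 18.200
  Forest, Species B: 42×34/60 = 23.800
  Grassland, Species A: 18×26/60 = 7.800
  Grassland, Species B: 18×34/60 = 10.200
Contributions (O − E)²/E:
  (15 − 18.200)²/18.200 = 0.5626
  (27 − 23.800)²/23.800 = 0.4303
  (11 − 7.800)²/7.800 = 1.3128
  (7 − 10.200)²/10.200 = 1.0039
χ² = 0.5626 + 0.4303 + 1.3128 + 1.0039 = 3.31

3.31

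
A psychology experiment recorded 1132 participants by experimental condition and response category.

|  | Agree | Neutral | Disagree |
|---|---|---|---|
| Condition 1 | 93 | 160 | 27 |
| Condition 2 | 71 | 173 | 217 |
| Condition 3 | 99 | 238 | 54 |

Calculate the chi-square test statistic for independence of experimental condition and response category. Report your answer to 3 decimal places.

Row totals: 280, 461, 391. Column totals: 263, 571, 298. Grand total N = 1132.
Expected counts (row total × column total / N):
  Condition 1, Agree: 280×263/1132 = 65.0530
  Condition 1, Neutral: 280×571/1132 = 141.2367
  Condition 1, Disagree: 280×298/1132 = 73.7102
  Condition 2, Agree: 461×263/1132 = 107.1051
  Condition 2, Neutral: 461×571/1132 = 232.5362
  Condition 2, Disagree: 461×298/1132 = 121.3587
  Condition 3, Agree: 391×263/1132 = 90.8419
  Condition 3, Neutral: 391×571/1132 = 197.2270
  Condition 3, Disagree: 391×298/1132 = 102.9311
Contributions (O − E)²/E:
  (93 − 65.0530)²/65.0530 = 12.0061
  (160 − 141.2367)²/141.2367 = 2.4927
  (27 − 73.7102)²/73.7102 = 29.6003
  (71 − 107.1051)²/107.1051 = 12.1710
  (173 − 232.5362)²/232.5362 = 15.2430
  (217 − 121.3587)²/121.3587 = 75.3737
  (99 − 90.8419)²/90.8419 = 0.7326
  (238 − 197.2270)²/197.2270 = 8.4291
  (54 − 102.9311)²/102.9311 = 23.2607
χ² = 12.0061 + 2.4927 + 29.6003 + 12.1710 + 15.2430 + 75.3737 + 0.7326 + 8.4291 + 23.2607 = 179.309

179.309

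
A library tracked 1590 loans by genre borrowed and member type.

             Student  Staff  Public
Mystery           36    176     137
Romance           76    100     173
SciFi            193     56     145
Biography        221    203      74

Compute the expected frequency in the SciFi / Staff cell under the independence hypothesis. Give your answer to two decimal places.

Row total (SciFi) = 394; column total (Staff) = 535; grand total N = 1590.
Expected count = (row total × column total) / N = 394 × 535 / 1590 = 132.57.

132.57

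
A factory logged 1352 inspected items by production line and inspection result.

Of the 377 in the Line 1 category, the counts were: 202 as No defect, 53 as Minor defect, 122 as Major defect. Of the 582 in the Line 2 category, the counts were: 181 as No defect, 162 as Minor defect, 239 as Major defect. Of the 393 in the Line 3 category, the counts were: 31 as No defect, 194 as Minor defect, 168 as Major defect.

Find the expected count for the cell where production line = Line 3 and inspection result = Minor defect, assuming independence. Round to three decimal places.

Row total (Line 3) = 393; column total (Minor defect) = 409; grand total N = 1352.
Expected count = (row total × column total) / N = 393 × 409 / 1352 = 118.888.

118.888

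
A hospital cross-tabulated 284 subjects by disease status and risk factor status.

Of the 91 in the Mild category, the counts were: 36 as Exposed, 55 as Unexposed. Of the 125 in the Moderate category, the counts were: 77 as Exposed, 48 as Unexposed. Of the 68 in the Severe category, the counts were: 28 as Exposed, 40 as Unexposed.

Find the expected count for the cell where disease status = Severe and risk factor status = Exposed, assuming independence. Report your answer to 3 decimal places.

33.761

Row total (Severe) = 68; column total (Exposed) = 141; grand total N = 284.
Expected count = (row total × column total) / N = 68 × 141 / 284 = 33.761.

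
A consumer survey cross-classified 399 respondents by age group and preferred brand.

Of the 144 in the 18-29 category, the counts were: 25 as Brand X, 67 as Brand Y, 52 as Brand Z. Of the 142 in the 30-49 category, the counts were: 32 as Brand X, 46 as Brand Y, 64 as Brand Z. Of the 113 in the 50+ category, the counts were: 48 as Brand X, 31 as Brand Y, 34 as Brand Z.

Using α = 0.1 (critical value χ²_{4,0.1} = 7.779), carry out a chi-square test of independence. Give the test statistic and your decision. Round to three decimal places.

27.495; reject H₀

Row totals: 144, 142, 113. Column totals: 105, 144, 150. Grand total N = 399.
Expected counts (row total × column total / N):
  18-29, Brand X: 144×105/399 = 37.89474
  18-29, Brand Y: 144×144/399 = 51.96992
  18-29, Brand Z: 144×150/399 = 54.13534
  30-49, Brand X: 142×105/399 = 37.36842
  30-49, Brand Y: 142×144/399 = 51.24812
  30-49, Brand Z: 142×150/399 = 53.38346
  50+, Brand X: 113×105/399 = 29.73684
  50+, Brand Y: 113×144/399 = 40.78195
  50+, Brand Z: 113×150/399 = 42.48120
Contributions (O − E)²/E:
  (25 − 37.89474)²/37.89474 = 4.3878
  (67 − 51.96992)²/51.96992 = 4.3468
  (52 − 54.13534)²/54.13534 = 0.0842
  (32 − 37.36842)²/37.36842 = 0.7712
  (46 − 51.24812)²/51.24812 = 0.5374
  (64 − 53.38346)²/53.38346 = 2.1113
  (48 − 29.73684)²/29.73684 = 11.2165
  (31 − 40.78195)²/40.78195 = 2.3463
  (34 − 42.48120)²/42.48120 = 1.6932
χ² = 4.3878 + 4.3468 + 0.0842 + 0.7712 + 0.5374 + 2.1113 + 11.2165 + 2.3463 + 1.6932 = 27.495
df = (3−1)(3−1) = 4. Since 27.495 > 7.779, reject the null hypothesis of independence at α = 0.1.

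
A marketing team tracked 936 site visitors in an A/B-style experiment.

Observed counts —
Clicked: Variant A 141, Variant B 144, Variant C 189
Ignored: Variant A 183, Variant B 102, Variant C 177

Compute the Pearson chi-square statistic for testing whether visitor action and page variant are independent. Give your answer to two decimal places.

12.86

Row totals: 474, 462. Column totals: 324, 246, 366. Grand total N = 936.
Expected counts (row total × column total / N):
  Clicked, Variant A: 474×324/936 = 164.077
  Clicked, Variant B: 474×246/936 = 124.577
  Clicked, Variant C: 474×366/936 = 185.346
  Ignored, Variant A: 462×324/936 = 159.923
  Ignored, Variant B: 462×246/936 = 121.423
  Ignored, Variant C: 462×366/936 = 180.654
Contributions (O − E)²/E:
  (141 − 164.077)²/164.077 = 3.2457
  (144 − 124.577)²/124.577 = 3.0283
  (189 − 185.346)²/185.346 = 0.0720
  (183 − 159.923)²/159.923 = 3.3300
  (102 − 121.423)²/121.423 = 3.1069
  (177 − 180.654)²/180.654 = 0.0739
χ² = 3.2457 + 3.0283 + 0.0720 + 3.3300 + 3.1069 + 0.0739 = 12.86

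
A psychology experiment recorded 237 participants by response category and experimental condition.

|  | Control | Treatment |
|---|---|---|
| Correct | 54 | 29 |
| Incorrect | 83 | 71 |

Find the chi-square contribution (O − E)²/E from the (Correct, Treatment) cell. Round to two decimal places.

1.04

Row total (Correct) = 83; column total (Treatment) = 100; N = 237.
Expected count E = 83 × 100 / 237 = 35.021.
Contribution = (O − E)²/E = (29 − 35.021)² / 35.021 = 1.04.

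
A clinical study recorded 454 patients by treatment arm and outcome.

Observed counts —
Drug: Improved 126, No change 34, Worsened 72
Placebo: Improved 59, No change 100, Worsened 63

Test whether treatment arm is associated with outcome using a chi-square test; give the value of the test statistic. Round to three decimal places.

Row totals: 232, 222. Column totals: 185, 134, 135. Grand total N = 454.
Expected counts (row total × column total / N):
  Drug, Improved: 232×185/454 = 94.5374
  Drug, No change: 232×134/454 = 68.4758
  Drug, Worsened: 232×135/454 = 68.9868
  Placebo, Improved: 222×185/454 = 90.4626
  Placebo, No change: 222×134/454 = 65.5242
  Placebo, Worsened: 222×135/454 = 66.0132
Contributions (O − E)²/E:
  (126 − 94.5374)²/94.5374 = 10.4709
  (34 − 68.4758)²/68.4758 = 17.3577
  (72 − 68.9868)²/68.9868 = 0.1316
  (59 − 90.4626)²/90.4626 = 10.9426
  (100 − 65.5242)²/65.5242 = 18.1396
  (63 − 66.0132)²/66.0132 = 0.1375
χ² = 10.4709 + 17.3577 + 0.1316 + 10.9426 + 18.1396 + 0.1375 = 57.180

57.180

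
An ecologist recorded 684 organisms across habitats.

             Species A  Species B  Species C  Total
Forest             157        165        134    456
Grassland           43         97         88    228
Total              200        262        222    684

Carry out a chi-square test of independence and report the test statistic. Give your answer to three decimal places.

18.180

Grand total N = 684.
Expected counts (row total × column total / N):
  Forest, Species A: 456×200/684 = 133.3333
  Forest, Species B: 456×262/684 = 174.6667
  Forest, Species C: 456×222/684 = 148.0000
  Grassland, Species A: 228×200/684 = 66.6667
  Grassland, Species B: 228×262/684 = 87.3333
  Grassland, Species C: 228×222/684 = 74.0000
Contributions (O − E)²/E:
  (157 − 133.3333)²/133.3333 = 4.2008
  (165 − 174.6667)²/174.6667 = 0.5350
  (134 − 148.0000)²/148.0000 = 1.3243
  (43 − 66.6667)²/66.6667 = 8.4017
  (97 − 87.3333)²/87.3333 = 1.0700
  (88 − 74.0000)²/74.0000 = 2.6486
χ² = 4.2008 + 0.5350 + 1.3243 + 8.4017 + 1.0700 + 2.6486 = 18.180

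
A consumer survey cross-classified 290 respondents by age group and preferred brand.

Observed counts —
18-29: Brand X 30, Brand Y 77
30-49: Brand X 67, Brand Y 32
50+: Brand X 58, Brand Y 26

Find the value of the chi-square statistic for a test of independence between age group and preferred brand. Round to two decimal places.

44.04

Row totals: 107, 99, 84. Column totals: 155, 135. Grand total N = 290.
Expected counts (row total × column total / N):
  18-29, Brand X: 107×155/290 = 57.190
  18-29, Brand Y: 107×135/290 = 49.810
  30-49, Brand X: 99×155/290 = 52.914
  30-49, Brand Y: 99×135/290 = 46.086
  50+, Brand X: 84×155/290 = 44.897
  50+, Brand Y: 84×135/290 = 39.103
Contributions (O − E)²/E:
  (30 − 57.190)²/57.190 = 12.9270
  (77 − 49.810)²/49.810 = 14.8423
  (67 − 52.914)²/52.914 = 3.7498
  (32 − 46.086)²/46.086 = 4.3053
  (58 − 44.897)²/44.897 = 3.8241
  (26 − 39.103)²/39.103 = 4.3907
χ² = 12.9270 + 14.8423 + 3.7498 + 4.3053 + 3.8241 + 4.3907 = 44.04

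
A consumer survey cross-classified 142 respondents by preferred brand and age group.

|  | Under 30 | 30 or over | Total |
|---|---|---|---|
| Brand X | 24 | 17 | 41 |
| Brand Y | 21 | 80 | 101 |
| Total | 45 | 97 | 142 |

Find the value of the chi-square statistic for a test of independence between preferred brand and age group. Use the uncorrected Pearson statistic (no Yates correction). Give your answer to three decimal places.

19.192

Grand total N = 142.
Expected counts (row total × column total / N):
  Brand X, Under 30: 41×45/142 = 12.9930
  Brand X, 30 or over: 41×97/142 = 28.0070
  Brand Y, Under 30: 101×45/142 = 32.0070
  Brand Y, 30 or over: 101×97/142 = 68.9930
Contributions (O − E)²/E:
  (24 − 12.9930)²/12.9930 = 9.3246
  (17 − 28.0070)²/28.0070 = 4.3258
  (21 − 32.0070)²/32.0070 = 3.7852
  (80 − 68.9930)²/68.9930 = 1.7560
χ² = 9.3246 + 4.3258 + 3.7852 + 1.7560 = 19.192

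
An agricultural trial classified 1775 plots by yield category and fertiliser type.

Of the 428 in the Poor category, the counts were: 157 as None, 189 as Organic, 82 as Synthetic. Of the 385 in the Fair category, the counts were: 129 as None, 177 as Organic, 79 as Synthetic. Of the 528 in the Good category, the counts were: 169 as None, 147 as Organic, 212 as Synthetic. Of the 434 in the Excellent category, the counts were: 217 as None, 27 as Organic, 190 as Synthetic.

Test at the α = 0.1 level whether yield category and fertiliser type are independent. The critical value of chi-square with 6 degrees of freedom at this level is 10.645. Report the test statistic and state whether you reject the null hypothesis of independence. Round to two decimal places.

Row totals: 428, 385, 528, 434. Column totals: 672, 540, 563. Grand total N = 1775.
Expected counts (row total × column total / N):
  Poor, None: 428×672/1775 = 162.0372
  Poor, Organic: 428×540/1775 = 130.2085
  Poor, Synthetic: 428×563/1775 = 135.7544
  Fair, None: 385×672/1775 = 145.7577
  Fair, Organic: 385×540/1775 = 117.1268
  Fair, Synthetic: 385×563/1775 = 122.1155
  Good, None: 528×672/1775 = 199.8963
  Good, Organic: 528×540/1775 = 160.6310
  Good, Synthetic: 528×563/1775 = 167.4727
  Excellent, None: 434×672/1775 = 164.3087
  Excellent, Organic: 434×540/1775 = 132.0338
  Excellent, Synthetic: 434×563/1775 = 137.6575
Contributions (O − E)²/E:
  (157 − 162.0372)²/162.0372 = 0.1566
  (189 − 130.2085)²/130.2085 = 26.5454
  (82 − 135.7544)²/135.7544 = 21.2850
  (129 − 145.7577)²/145.7577 = 1.9266
  (177 − 117.1268)²/117.1268 = 30.6061
  (79 − 122.1155)²/122.1155 = 15.2229
  (169 − 199.8963)²/199.8963 = 4.7754
  (147 − 160.6310)²/160.6310 = 1.1567
  (212 − 167.4727)²/167.4727 = 11.8388
  (217 − 164.3087)²/164.3087 = 16.8973
  (27 − 132.0338)²/132.0338 = 83.5551
  (190 − 137.6575)²/137.6575 = 19.9026
χ² = 0.1566 + 26.5454 + 21.2850 + 1.9266 + 30.6061 + 15.2229 + 4.7754 + 1.1567 + 11.8388 + 16.8973 + 83.5551 + 19.9026 = 233.87
df = (4−1)(3−1) = 6. Since 233.87 > 10.645, reject the null hypothesis of independence at α = 0.1.

233.87; reject H₀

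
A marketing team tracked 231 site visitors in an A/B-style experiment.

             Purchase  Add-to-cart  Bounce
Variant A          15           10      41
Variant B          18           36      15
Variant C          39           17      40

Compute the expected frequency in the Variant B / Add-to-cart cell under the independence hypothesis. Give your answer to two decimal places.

Row total (Variant B) = 69; column total (Add-to-cart) = 63; grand total N = 231.
Expected count = (row total × column total) / N = 69 × 63 / 231 = 18.82.

18.82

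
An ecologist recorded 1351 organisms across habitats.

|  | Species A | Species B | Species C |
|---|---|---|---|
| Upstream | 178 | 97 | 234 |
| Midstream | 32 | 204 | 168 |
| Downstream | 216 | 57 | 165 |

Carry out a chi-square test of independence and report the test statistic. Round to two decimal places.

249.63

Row totals: 509, 404, 438. Column totals: 426, 358, 567. Grand total N = 1351.
Expected counts (row total × column total / N):
  Upstream, Species A: 509×426/1351 = 160.499
  Upstream, Species B: 509×358/1351 = 134.879
  Upstream, Species C: 509×567/1351 = 213.622
  Midstream, Species A: 404×426/1351 = 127.390
  Midstream, Species B: 404×358/1351 = 107.056
  Midstream, Species C: 404×567/1351 = 169.554
  Downstream, Species A: 438×426/1351 = 138.111
  Downstream, Species B: 438×358/1351 = 116.065
  Downstream, Species C: 438×567/1351 = 183.824
Contributions (O − E)²/E:
  (178 − 160.499)²/160.499 = 1.9083
  (97 − 134.879)²/134.879 = 10.6378
  (234 − 213.622)²/213.622 = 1.9439
  (32 − 127.390)²/127.390 = 71.4283
  (204 − 107.056)²/107.056 = 87.7871
  (168 − 169.554)²/169.554 = 0.0142
  (216 − 138.111)²/138.111 = 43.9262
  (57 − 116.065)²/116.065 = 30.0579
  (165 − 183.824)²/183.824 = 1.9276
χ² = 1.9083 + 10.6378 + 1.9439 + 71.4283 + 87.7871 + 0.0142 + 43.9262 + 30.0579 + 1.9276 = 249.63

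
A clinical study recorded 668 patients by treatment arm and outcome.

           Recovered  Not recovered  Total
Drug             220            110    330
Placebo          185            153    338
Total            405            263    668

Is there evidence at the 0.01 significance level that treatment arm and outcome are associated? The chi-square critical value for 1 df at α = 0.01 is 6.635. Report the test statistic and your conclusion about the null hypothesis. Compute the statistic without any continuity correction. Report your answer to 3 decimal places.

Grand total N = 668.
Expected counts (row total × column total / N):
  Drug, Recovered: 330×405/668 = 200.0749
  Drug, Not recovered: 330×263/668 = 129.9251
  Placebo, Recovered: 338×405/668 = 204.9251
  Placebo, Not recovered: 338×263/668 = 133.0749
Contributions (O − E)²/E:
  (220 − 200.0749)²/200.0749 = 1.9843
  (110 − 129.9251)²/129.9251 = 3.0557
  (185 − 204.9251)²/204.9251 = 1.9373
  (153 − 133.0749)²/133.0749 = 2.9834
χ² = 1.9843 + 3.0557 + 1.9373 + 2.9834 = 9.961
df = (2−1)(2−1) = 1. Since 9.961 > 6.635, reject the null hypothesis of independence at α = 0.01.

9.961; reject H₀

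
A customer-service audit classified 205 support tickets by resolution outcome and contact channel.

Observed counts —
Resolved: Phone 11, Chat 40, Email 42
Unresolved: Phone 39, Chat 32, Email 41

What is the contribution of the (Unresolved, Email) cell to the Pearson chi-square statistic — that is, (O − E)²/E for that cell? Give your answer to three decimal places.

Row total (Unresolved) = 112; column total (Email) = 83; N = 205.
Expected count E = 112 × 83 / 205 = 45.3463.
Contribution = (O − E)²/E = (41 − 45.3463)² / 45.3463 = 0.417.

0.417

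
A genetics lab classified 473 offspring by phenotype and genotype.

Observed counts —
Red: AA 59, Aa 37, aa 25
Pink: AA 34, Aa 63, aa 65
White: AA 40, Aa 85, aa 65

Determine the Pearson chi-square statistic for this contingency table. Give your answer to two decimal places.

Row totals: 121, 162, 190. Column totals: 133, 185, 155. Grand total N = 473.
Expected counts (row total × column total / N):
  Red, AA: 121×133/473 = 34.023
  Red, Aa: 121×185/473 = 47.326
  Red, aa: 121×155/473 = 39.651
  Pink, AA: 162×133/473 = 45.552
  Pink, Aa: 162×185/473 = 63.362
  Pink, aa: 162×155/473 = 53.087
  White, AA: 190×133/473 = 53.425
  White, Aa: 190×185/473 = 74.313
  White, aa: 190×155/473 = 62.262
Contributions (O − E)²/E:
  (59 − 34.023)²/34.023 = 18.3361
  (37 − 47.326)²/47.326 = 2.2530
  (25 − 39.651)²/39.651 = 5.4135
  (34 − 45.552)²/45.552 = 2.9296
  (63 − 63.362)²/63.362 = 0.0021
  (65 − 53.087)²/53.087 = 2.6733
  (40 − 53.425)²/53.425 = 3.3735
  (85 − 74.313)²/74.313 = 1.5369
  (65 − 62.262)²/62.262 = 0.1204
χ² = 18.3361 + 2.2530 + 5.4135 + 2.9296 + 0.0021 + 2.6733 + 3.3735 + 1.5369 + 0.1204 = 36.64

36.64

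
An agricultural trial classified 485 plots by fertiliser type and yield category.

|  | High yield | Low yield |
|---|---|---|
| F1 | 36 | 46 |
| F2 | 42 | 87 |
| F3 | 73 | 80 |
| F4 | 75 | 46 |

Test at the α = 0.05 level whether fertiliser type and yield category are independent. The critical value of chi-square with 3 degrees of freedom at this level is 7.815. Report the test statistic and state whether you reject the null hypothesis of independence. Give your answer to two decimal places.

Row totals: 82, 129, 153, 121. Column totals: 226, 259. Grand total N = 485.
Expected counts (row total × column total / N):
  F1, High yield: 82×226/485 = 38.210
  F1, Low yield: 82×259/485 = 43.790
  F2, High yield: 129×226/485 = 60.111
  F2, Low yield: 129×259/485 = 68.889
  F3, High yield: 153×226/485 = 71.295
  F3, Low yield: 153×259/485 = 81.705
  F4, High yield: 121×226/485 = 56.384
  F4, Low yield: 121×259/485 = 64.616
Contributions (O − E)²/E:
  (36 − 38.210)²/38.210 = 0.1278
  (46 − 43.790)²/43.790 = 0.1115
  (42 − 60.111)²/60.111 = 5.4567
  (87 − 68.889)²/68.889 = 4.7614
  (73 − 71.295)²/71.295 = 0.0408
  (80 − 81.705)²/81.705 = 0.0356
  (75 − 56.384)²/56.384 = 6.1463
  (46 − 64.616)²/64.616 = 5.3633
χ² = 0.1278 + 0.1115 + 5.4567 + 4.7614 + 0.0408 + 0.0356 + 6.1463 + 5.3633 = 22.04
df = (4−1)(2−1) = 3. Since 22.04 > 7.815, reject the null hypothesis of independence at α = 0.05.

22.04; reject H₀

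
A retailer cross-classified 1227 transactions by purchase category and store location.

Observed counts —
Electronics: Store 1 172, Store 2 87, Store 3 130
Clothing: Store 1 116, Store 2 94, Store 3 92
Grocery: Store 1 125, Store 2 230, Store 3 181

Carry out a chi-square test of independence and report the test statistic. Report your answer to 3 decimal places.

Row totals: 389, 302, 536. Column totals: 413, 411, 403. Grand total N = 1227.
Expected counts (row total × column total / N):
  Electronics, Store 1: 389×413/1227 = 130.9348
  Electronics, Store 2: 389×411/1227 = 130.3007
  Electronics, Store 3: 389×403/1227 = 127.7645
  Clothing, Store 1: 302×413/1227 = 101.6512
  Clothing, Store 2: 302×411/1227 = 101.1589
  Clothing, Store 3: 302×403/1227 = 99.1899
  Grocery, Store 1: 536×413/1227 = 180.4140
  Grocery, Store 2: 536×411/1227 = 179.5403
  Grocery, Store 3: 536×403/1227 = 176.0456
Contributions (O − E)²/E:
  (172 − 130.9348)²/130.9348 = 12.8793
  (87 − 130.3007)²/130.3007 = 14.3894
  (130 − 127.7645)²/127.7645 = 0.0391
  (116 − 101.6512)²/101.6512 = 2.0254
  (94 − 101.1589)²/101.1589 = 0.5066
  (92 − 99.1899)²/99.1899 = 0.5212
  (125 − 180.4140)²/180.4140 = 17.0204
  (230 − 179.5403)²/179.5403 = 14.1817
  (181 − 176.0456)²/176.0456 = 0.1394
χ² = 12.8793 + 14.3894 + 0.0391 + 2.0254 + 0.5066 + 0.5212 + 17.0204 + 14.1817 + 0.1394 = 61.703

61.703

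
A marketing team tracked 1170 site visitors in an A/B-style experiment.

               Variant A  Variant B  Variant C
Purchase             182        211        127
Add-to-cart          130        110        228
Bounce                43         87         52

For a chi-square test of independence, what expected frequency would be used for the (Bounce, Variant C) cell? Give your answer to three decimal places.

Row total (Bounce) = 182; column total (Variant C) = 407; grand total N = 1170.
Expected count = (row total × column total) / N = 182 × 407 / 1170 = 63.311.

63.311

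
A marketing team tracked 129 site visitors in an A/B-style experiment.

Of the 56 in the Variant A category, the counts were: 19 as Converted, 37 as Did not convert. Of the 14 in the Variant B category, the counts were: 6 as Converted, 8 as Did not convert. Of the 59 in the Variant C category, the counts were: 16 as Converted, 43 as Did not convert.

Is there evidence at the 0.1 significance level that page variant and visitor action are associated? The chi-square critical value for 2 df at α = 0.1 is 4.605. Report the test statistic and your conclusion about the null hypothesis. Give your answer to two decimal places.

1.50; fail to reject H₀

Row totals: 56, 14, 59. Column totals: 41, 88. Grand total N = 129.
Expected counts (row total × column total / N):
  Variant A, Converted: 56×41/129 = 17.798
  Variant A, Did not convert: 56×88/129 = 38.202
  Variant B, Converted: 14×41/129 = 4.450
  Variant B, Did not convert: 14×88/129 = 9.550
  Variant C, Converted: 59×41/129 = 18.752
  Variant C, Did not convert: 59×88/129 = 40.248
Contributions (O − E)²/E:
  (19 − 17.798)²/17.798 = 0.0812
  (37 − 38.202)²/38.202 = 0.0378
  (6 − 4.450)²/4.450 = 0.5399
  (8 − 9.550)²/9.550 = 0.2516
  (16 − 18.752)²/18.752 = 0.4039
  (43 − 40.248)²/40.248 = 0.1882
χ² = 0.0812 + 0.0378 + 0.5399 + 0.2516 + 0.4039 + 0.1882 = 1.50
df = (3−1)(2−1) = 2. Since 1.50 < 4.605, fail to reject the null hypothesis of independence at α = 0.1.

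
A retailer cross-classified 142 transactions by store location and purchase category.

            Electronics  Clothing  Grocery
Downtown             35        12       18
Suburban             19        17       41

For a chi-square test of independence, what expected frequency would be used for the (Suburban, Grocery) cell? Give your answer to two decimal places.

Row total (Suburban) = 77; column total (Grocery) = 59; grand total N = 142.
Expected count = (row total × column total) / N = 77 × 59 / 142 = 31.99.

31.99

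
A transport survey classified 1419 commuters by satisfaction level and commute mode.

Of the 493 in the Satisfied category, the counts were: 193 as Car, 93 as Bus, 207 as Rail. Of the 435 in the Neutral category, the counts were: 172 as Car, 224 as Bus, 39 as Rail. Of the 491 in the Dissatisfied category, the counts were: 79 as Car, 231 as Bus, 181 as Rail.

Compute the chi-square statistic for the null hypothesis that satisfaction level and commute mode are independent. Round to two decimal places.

228.16

Row totals: 493, 435, 491. Column totals: 444, 548, 427. Grand total N = 1419.
Expected counts (row total × column total / N):
  Satisfied, Car: 493×444/1419 = 154.258
  Satisfied, Bus: 493×548/1419 = 190.390
  Satisfied, Rail: 493×427/1419 = 148.352
  Neutral, Car: 435×444/1419 = 136.110
  Neutral, Bus: 435×548/1419 = 167.992
  Neutral, Rail: 435×427/1419 = 130.899
  Dissatisfied, Car: 491×444/1419 = 153.632
  Dissatisfied, Bus: 491×548/1419 = 189.618
  Dissatisfied, Rail: 491×427/1419 = 147.750
Contributions (O − E)²/E:
  (193 − 154.258)²/154.258 = 9.7301
  (93 − 190.390)²/190.390 = 49.8178
  (207 − 148.352)²/148.352 = 23.1853
  (172 − 136.110)²/136.110 = 9.4636
  (224 − 167.992)²/167.992 = 18.6729
  (39 − 130.899)²/130.899 = 64.5186
  (79 − 153.632)²/153.632 = 36.2550
  (231 − 189.618)²/189.618 = 9.0312
  (181 − 147.750)²/147.750 = 7.4827
χ² = 9.7301 + 49.8178 + 23.1853 + 9.4636 + 18.6729 + 64.5186 + 36.2550 + 9.0312 + 7.4827 = 228.16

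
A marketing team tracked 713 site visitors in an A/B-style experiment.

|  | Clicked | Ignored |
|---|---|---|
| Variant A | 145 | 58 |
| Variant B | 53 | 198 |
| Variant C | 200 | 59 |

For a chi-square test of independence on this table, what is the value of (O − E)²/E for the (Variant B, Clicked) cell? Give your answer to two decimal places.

Row total (Variant B) = 251; column total (Clicked) = 398; N = 713.
Expected count E = 251 × 398 / 713 = 140.109.
Contribution = (O − E)²/E = (53 − 140.109)² / 140.109 = 54.16.

54.16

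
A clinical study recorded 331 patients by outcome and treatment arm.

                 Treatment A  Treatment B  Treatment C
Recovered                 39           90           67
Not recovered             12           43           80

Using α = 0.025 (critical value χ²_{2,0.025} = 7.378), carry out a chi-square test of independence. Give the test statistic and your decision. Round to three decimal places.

Row totals: 196, 135. Column totals: 51, 133, 147. Grand total N = 331.
Expected counts (row total × column total / N):
  Recovered, Treatment A: 196×51/331 = 30.1994
  Recovered, Treatment B: 196×133/331 = 78.7553
  Recovered, Treatment C: 196×147/331 = 87.0453
  Not recovered, Treatment A: 135×51/331 = 20.8006
  Not recovered, Treatment B: 135×133/331 = 54.2447
  Not recovered, Treatment C: 135×147/331 = 59.9547
Contributions (O − E)²/E:
  (39 − 30.1994)²/30.1994 = 2.5646
  (90 − 78.7553)²/78.7553 = 1.6055
  (67 − 87.0453)²/87.0453 = 4.6161
  (12 − 20.8006)²/20.8006 = 3.7235
  (43 − 54.2447)²/54.2447 = 2.3310
  (80 − 59.9547)²/59.9547 = 6.7020
χ² = 2.5646 + 1.6055 + 4.6161 + 3.7235 + 2.3310 + 6.7020 = 21.543
df = (2−1)(3−1) = 2. Since 21.543 > 7.378, reject the null hypothesis of independence at α = 0.025.

21.543; reject H₀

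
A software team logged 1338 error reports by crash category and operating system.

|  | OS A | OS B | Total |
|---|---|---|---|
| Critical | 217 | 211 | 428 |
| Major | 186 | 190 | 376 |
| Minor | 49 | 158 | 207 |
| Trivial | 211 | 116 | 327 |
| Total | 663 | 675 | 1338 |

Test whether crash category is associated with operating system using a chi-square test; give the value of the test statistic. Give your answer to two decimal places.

Grand total N = 1338.
Expected counts (row total × column total / N):
  Critical, OS A: 428×663/1338 = 212.081
  Critical, OS B: 428×675/1338 = 215.919
  Major, OS A: 376×663/1338 = 186.314
  Major, OS B: 376×675/1338 = 189.686
  Minor, OS A: 207×663/1338 = 102.572
  Minor, OS B: 207×675/1338 = 104.428
  Trivial, OS A: 327×663/1338 = 162.034
  Trivial, OS B: 327×675/1338 = 164.966
Contributions (O − E)²/E:
  (217 − 212.081)²/212.081 = 0.1141
  (211 − 215.919)²/215.919 = 0.1121
  (186 − 186.314)²/186.314 = 0.0005
  (190 − 189.686)²/189.686 = 0.0005
  (49 − 102.572)²/102.572 = 27.9799
  (158 − 104.428)²/104.428 = 27.4827
  (211 − 162.034)²/162.034 = 14.7973
  (116 − 164.966)²/164.966 = 14.5343
χ² = 0.1141 + 0.1121 + 0.0005 + 0.0005 + 27.9799 + 27.4827 + 14.7973 + 14.5343 = 85.02

85.02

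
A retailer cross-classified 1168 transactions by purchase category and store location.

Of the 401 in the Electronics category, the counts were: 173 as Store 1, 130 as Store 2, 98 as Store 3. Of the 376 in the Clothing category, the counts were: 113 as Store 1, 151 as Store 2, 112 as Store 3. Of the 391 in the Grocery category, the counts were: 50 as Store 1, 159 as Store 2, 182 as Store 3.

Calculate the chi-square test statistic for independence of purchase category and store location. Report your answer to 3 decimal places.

Row totals: 401, 376, 391. Column totals: 336, 440, 392. Grand total N = 1168.
Expected counts (row total × column total / N):
  Electronics, Store 1: 401×336/1168 = 115.35616
  Electronics, Store 2: 401×440/1168 = 151.06164
  Electronics, Store 3: 401×392/1168 = 134.58219
  Clothing, Store 1: 376×336/1168 = 108.16438
  Clothing, Store 2: 376×440/1168 = 141.64384
  Clothing, Store 3: 376×392/1168 = 126.19178
  Grocery, Store 1: 391×336/1168 = 112.47945
  Grocery, Store 2: 391×440/1168 = 147.29452
  Grocery, Store 3: 391×392/1168 = 131.22603
Contributions (O − E)²/E:
  (173 − 115.35616)²/115.35616 = 28.8048
  (130 − 151.06164)²/151.06164 = 2.9365
  (98 − 134.58219)²/134.58219 = 9.9438
  (113 − 108.16438)²/108.16438 = 0.2162
  (151 − 141.64384)²/141.64384 = 0.6180
  (112 − 126.19178)²/126.19178 = 1.5960
  (50 − 112.47945)²/112.47945 = 34.7057
  (159 − 147.29452)²/147.29452 = 0.9302
  (182 − 131.22603)²/131.22603 = 19.6455
χ² = 28.8048 + 2.9365 + 9.9438 + 0.2162 + 0.6180 + 1.5960 + 34.7057 + 0.9302 + 19.6455 = 99.397

99.397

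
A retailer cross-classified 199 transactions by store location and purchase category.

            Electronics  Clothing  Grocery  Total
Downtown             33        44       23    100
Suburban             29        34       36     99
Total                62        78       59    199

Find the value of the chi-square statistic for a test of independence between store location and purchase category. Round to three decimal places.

4.400

Grand total N = 199.
Expected counts (row total × column total / N):
  Downtown, Electronics: 100×62/199 = 31.1558
  Downtown, Clothing: 100×78/199 = 39.1960
  Downtown, Grocery: 100×59/199 = 29.6482
  Suburban, Electronics: 99×62/199 = 30.8442
  Suburban, Clothing: 99×78/199 = 38.8040
  Suburban, Grocery: 99×59/199 = 29.3518
Contributions (O − E)²/E:
  (33 − 31.1558)²/31.1558 = 0.1092
  (44 − 39.1960)²/39.1960 = 0.5888
  (23 − 29.6482)²/29.6482 = 1.4908
  (29 − 30.8442)²/30.8442 = 0.1103
  (34 − 38.8040)²/38.8040 = 0.5947
  (36 − 29.3518)²/29.3518 = 1.5058
χ² = 0.1092 + 0.5888 + 1.4908 + 0.1103 + 0.5947 + 1.5058 = 4.400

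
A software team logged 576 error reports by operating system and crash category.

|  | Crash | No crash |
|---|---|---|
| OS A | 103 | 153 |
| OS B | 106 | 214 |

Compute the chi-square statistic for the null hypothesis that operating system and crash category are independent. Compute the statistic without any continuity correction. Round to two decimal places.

3.11

Row totals: 256, 320. Column totals: 209, 367. Grand total N = 576.
Expected counts (row total × column total / N):
  OS A, Crash: 256×209/576 = 92.889
  OS A, No crash: 256×367/576 = 163.111
  OS B, Crash: 320×209/576 = 116.111
  OS B, No crash: 320×367/576 = 203.889
Contributions (O − E)²/E:
  (103 − 92.889)²/92.889 = 1.1006
  (153 − 163.111)²/163.111 = 0.6268
  (106 − 116.111)²/116.111 = 0.8805
  (214 − 203.889)²/203.889 = 0.5014
χ² = 1.1006 + 0.6268 + 0.8805 + 0.5014 = 3.11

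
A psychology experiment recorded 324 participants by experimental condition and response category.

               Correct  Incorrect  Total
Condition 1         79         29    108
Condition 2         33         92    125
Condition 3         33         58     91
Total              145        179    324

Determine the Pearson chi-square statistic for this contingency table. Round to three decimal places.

Grand total N = 324.
Expected counts (row total × column total / N):
  Condition 1, Correct: 108×145/324 = 48.33333
  Condition 1, Incorrect: 108×179/324 = 59.66667
  Condition 2, Correct: 125×145/324 = 55.94136
  Condition 2, Incorrect: 125×179/324 = 69.05864
  Condition 3, Correct: 91×145/324 = 40.72531
  Condition 3, Incorrect: 91×179/324 = 50.27469
Contributions (O − E)²/E:
  (79 − 48.33333)²/48.33333 = 19.4575
  (29 − 59.66667)²/59.66667 = 15.7616
  (33 − 55.94136)²/55.94136 = 9.4082
  (92 − 69.05864)²/69.05864 = 7.6211
  (33 − 40.72531)²/40.72531 = 1.4654
  (58 − 50.27469)²/50.27469 = 1.1871
χ² = 19.4575 + 15.7616 + 9.4082 + 7.6211 + 1.4654 + 1.1871 = 54.901

54.901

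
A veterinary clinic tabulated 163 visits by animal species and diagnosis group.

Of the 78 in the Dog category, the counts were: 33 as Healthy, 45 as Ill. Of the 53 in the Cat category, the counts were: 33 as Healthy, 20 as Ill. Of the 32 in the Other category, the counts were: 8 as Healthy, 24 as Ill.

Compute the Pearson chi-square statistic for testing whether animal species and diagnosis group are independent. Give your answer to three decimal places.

Row totals: 78, 53, 32. Column totals: 74, 89. Grand total N = 163.
Expected counts (row total × column total / N):
  Dog, Healthy: 78×74/163 = 35.4110
  Dog, Ill: 78×89/163 = 42.5890
  Cat, Healthy: 53×74/163 = 24.0613
  Cat, Ill: 53×89/163 = 28.9387
  Other, Healthy: 32×74/163 = 14.5276
  Other, Ill: 32×89/163 = 17.4724
Contributions (O − E)²/E:
  (33 − 35.4110)²/35.4110 = 0.1642
  (45 − 42.5890)²/42.5890 = 0.1365
  (33 − 24.0613)²/24.0613 = 3.3207
  (20 − 28.9387)²/28.9387 = 2.7610
  (8 − 14.5276)²/14.5276 = 2.9330
  (24 − 17.4724)²/17.4724 = 2.4387
χ² = 0.1642 + 0.1365 + 3.3207 + 2.7610 + 2.9330 + 2.4387 = 11.754

11.754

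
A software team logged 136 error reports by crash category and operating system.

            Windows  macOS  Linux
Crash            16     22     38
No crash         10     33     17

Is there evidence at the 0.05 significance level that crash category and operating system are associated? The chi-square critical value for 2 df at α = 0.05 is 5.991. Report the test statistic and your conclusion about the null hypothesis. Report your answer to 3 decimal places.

9.857; reject H₀

Row totals: 76, 60. Column totals: 26, 55, 55. Grand total N = 136.
Expected counts (row total × column total / N):
  Crash, Windows: 76×26/136 = 14.5294
  Crash, macOS: 76×55/136 = 30.7353
  Crash, Linux: 76×55/136 = 30.7353
  No crash, Windows: 60×26/136 = 11.4706
  No crash, macOS: 60×55/136 = 24.2647
  No crash, Linux: 60×55/136 = 24.2647
Contributions (O − E)²/E:
  (16 − 14.5294)²/14.5294 = 0.1488
  (22 − 30.7353)²/30.7353 = 2.4827
  (38 − 30.7353)²/30.7353 = 1.7171
  (10 − 11.4706)²/11.4706 = 0.1885
  (33 − 24.2647)²/24.2647 = 3.1447
  (17 − 24.2647)²/24.2647 = 2.1750
χ² = 0.1488 + 2.4827 + 1.7171 + 0.1885 + 3.1447 + 2.1750 = 9.857
df = (2−1)(3−1) = 2. Since 9.857 > 5.991, reject the null hypothesis of independence at α = 0.05.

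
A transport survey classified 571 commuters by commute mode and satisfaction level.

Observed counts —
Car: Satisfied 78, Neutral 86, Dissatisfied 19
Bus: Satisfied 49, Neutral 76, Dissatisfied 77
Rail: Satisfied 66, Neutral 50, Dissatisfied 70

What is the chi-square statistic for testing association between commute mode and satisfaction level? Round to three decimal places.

52.249

Row totals: 183, 202, 186. Column totals: 193, 212, 166. Grand total N = 571.
Expected counts (row total × column total / N):
  Car, Satisfied: 183×193/571 = 61.8546
  Car, Neutral: 183×212/571 = 67.9440
  Car, Dissatisfied: 183×166/571 = 53.2014
  Bus, Satisfied: 202×193/571 = 68.2767
  Bus, Neutral: 202×212/571 = 74.9982
  Bus, Dissatisfied: 202×166/571 = 58.7250
  Rail, Satisfied: 186×193/571 = 62.8687
  Rail, Neutral: 186×212/571 = 69.0578
  Rail, Dissatisfied: 186×166/571 = 54.0736
Contributions (O − E)²/E:
  (78 − 61.8546)²/61.8546 = 4.2143
  (86 − 67.9440)²/67.9440 = 4.7984
  (19 − 53.2014)²/53.2014 = 21.9869
  (49 − 68.2767)²/68.2767 = 5.4424
  (76 − 74.9982)²/74.9982 = 0.0134
  (77 − 58.7250)²/58.7250 = 5.6871
  (66 − 62.8687)²/62.8687 = 0.1560
  (50 − 69.0578)²/69.0578 = 5.2594
  (70 − 54.0736)²/54.0736 = 4.6908
χ² = 4.2143 + 4.7984 + 21.9869 + 5.4424 + 0.0134 + 5.6871 + 0.1560 + 5.2594 + 4.6908 = 52.249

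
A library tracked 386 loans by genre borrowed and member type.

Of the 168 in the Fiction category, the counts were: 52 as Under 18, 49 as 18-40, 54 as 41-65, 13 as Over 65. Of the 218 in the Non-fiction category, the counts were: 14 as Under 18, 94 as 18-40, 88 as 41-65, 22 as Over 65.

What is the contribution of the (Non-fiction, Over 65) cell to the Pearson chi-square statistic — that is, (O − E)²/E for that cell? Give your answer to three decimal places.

0.252

Row total (Non-fiction) = 218; column total (Over 65) = 35; N = 386.
Expected count E = 218 × 35 / 386 = 19.7668.
Contribution = (O − E)²/E = (22 − 19.7668)² / 19.7668 = 0.252.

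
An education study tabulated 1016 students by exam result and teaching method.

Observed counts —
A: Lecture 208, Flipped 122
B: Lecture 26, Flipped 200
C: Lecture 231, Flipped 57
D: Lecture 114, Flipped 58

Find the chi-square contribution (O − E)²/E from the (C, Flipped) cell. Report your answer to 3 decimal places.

36.102

Row total (C) = 288; column total (Flipped) = 437; N = 1016.
Expected count E = 288 × 437 / 1016 = 123.8740.
Contribution = (O − E)²/E = (57 − 123.8740)² / 123.8740 = 36.102.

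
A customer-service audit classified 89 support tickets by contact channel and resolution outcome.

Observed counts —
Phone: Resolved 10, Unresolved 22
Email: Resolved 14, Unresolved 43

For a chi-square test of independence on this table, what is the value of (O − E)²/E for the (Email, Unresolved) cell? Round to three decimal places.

Row total (Email) = 57; column total (Unresolved) = 65; N = 89.
Expected count E = 57 × 65 / 89 = 41.6292.
Contribution = (O − E)²/E = (43 − 41.6292)² / 41.6292 = 0.045.

0.045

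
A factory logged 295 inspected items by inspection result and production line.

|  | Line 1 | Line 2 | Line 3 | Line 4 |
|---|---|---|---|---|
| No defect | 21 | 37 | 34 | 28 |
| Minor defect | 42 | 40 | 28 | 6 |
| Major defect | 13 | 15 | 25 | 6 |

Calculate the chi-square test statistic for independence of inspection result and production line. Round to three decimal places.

28.921

Row totals: 120, 116, 59. Column totals: 76, 92, 87, 40. Grand total N = 295.
Expected counts (row total × column total / N):
  No defect, Line 1: 120×76/295 = 30.91525
  No defect, Line 2: 120×92/295 = 37.42373
  No defect, Line 3: 120×87/295 = 35.38983
  No defect, Line 4: 120×40/295 = 16.27119
  Minor defect, Line 1: 116×76/295 = 29.88475
  Minor defect, Line 2: 116×92/295 = 36.17627
  Minor defect, Line 3: 116×87/295 = 34.21017
  Minor defect, Line 4: 116×40/295 = 15.72881
  Major defect, Line 1: 59×76/295 = 15.20000
  Major defect, Line 2: 59×92/295 = 18.40000
  Major defect, Line 3: 59×87/295 = 17.40000
  Major defect, Line 4: 59×40/295 = 8.00000
Contributions (O − E)²/E:
  (21 − 30.91525)²/30.91525 = 3.1801
  (37 − 37.42373)²/37.42373 = 0.0048
  (34 − 35.38983)²/35.38983 = 0.0546
  (28 − 16.27119)²/16.27119 = 8.4545
  (42 − 29.88475)²/29.88475 = 4.9115
  (40 − 36.17627)²/36.17627 = 0.4042
  (28 − 34.21017)²/34.21017 = 1.1273
  (6 − 15.72881)²/15.72881 = 6.0176
  (13 − 15.20000)²/15.20000 = 0.3184
  (15 − 18.40000)²/18.40000 = 0.6283
  (25 − 17.40000)²/17.40000 = 3.3195
  (6 − 8.00000)²/8.00000 = 0.5000
χ² = 3.1801 + 0.0048 + 0.0546 + 8.4545 + 4.9115 + 0.4042 + 1.1273 + 6.0176 + 0.3184 + 0.6283 + 3.3195 + 0.5000 = 28.921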